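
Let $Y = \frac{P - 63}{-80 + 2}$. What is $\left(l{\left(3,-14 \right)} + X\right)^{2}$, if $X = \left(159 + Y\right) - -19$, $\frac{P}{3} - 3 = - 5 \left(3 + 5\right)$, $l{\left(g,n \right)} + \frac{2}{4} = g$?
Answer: $\frac{22572001}{676} \approx 33391.0$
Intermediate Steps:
$l{\left(g,n \right)} = - \frac{1}{2} + g$
$P = -111$ ($P = 9 + 3 \left(- 5 \left(3 + 5\right)\right) = 9 + 3 \left(\left(-5\right) 8\right) = 9 + 3 \left(-40\right) = 9 - 120 = -111$)
$Y = \frac{29}{13}$ ($Y = \frac{-111 - 63}{-80 + 2} = - \frac{174}{-78} = \left(-174\right) \left(- \frac{1}{78}\right) = \frac{29}{13} \approx 2.2308$)
$X = \frac{2343}{13}$ ($X = \left(159 + \frac{29}{13}\right) - -19 = \frac{2096}{13} + \left(-56 + 75\right) = \frac{2096}{13} + 19 = \frac{2343}{13} \approx 180.23$)
$\left(l{\left(3,-14 \right)} + X\right)^{2} = \left(\left(- \frac{1}{2} + 3\right) + \frac{2343}{13}\right)^{2} = \left(\frac{5}{2} + \frac{2343}{13}\right)^{2} = \left(\frac{4751}{26}\right)^{2} = \frac{22572001}{676}$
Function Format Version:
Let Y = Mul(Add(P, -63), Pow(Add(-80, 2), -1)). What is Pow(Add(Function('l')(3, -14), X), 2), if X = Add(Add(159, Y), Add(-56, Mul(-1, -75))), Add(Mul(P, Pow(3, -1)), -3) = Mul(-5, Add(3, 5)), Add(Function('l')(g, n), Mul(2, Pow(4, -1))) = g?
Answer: Rational(22572001, 676) ≈ 33391.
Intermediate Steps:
Function('l')(g, n) = Add(Rational(-1, 2), g)
P = -111 (P = Add(9, Mul(3, Mul(-5, Add(3, 5)))) = Add(9, Mul(3, Mul(-5, 8))) = Add(9, Mul(3, -40)) = Add(9, -120) = -111)
Y = Rational(29, 13) (Y = Mul(Add(-111, -63), Pow(Add(-80, 2), -1)) = Mul(-174, Pow(-78, -1)) = Mul(-174, Rational(-1, 78)) = Rational(29, 13) ≈ 2.2308)
X = Rational(2343, 13) (X = Add(Add(159, Rational(29, 13)), Add(-56, Mul(-1, -75))) = Add(Rational(2096, 13), Add(-56, 75)) = Add(Rational(2096, 13), 19) = Rational(2343, 13) ≈ 180.23)
Pow(Add(Function('l')(3, -14), X), 2) = Pow(Add(Add(Rational(-1, 2), 3), Rational(2343, 13)), 2) = Pow(Add(Rational(5, 2), Rational(2343, 13)), 2) = Pow(Rational(4751, 26), 2) = Rational(22572001, 676)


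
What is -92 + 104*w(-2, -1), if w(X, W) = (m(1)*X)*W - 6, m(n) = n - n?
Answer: -716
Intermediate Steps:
m(n) = 0
w(X, W) = -6 (w(X, W) = (0*X)*W - 6 = 0*W - 6 = 0 - 6 = -6)
-92 + 104*w(-2, -1) = -92 + 104*(-6) = -92 - 624 = -716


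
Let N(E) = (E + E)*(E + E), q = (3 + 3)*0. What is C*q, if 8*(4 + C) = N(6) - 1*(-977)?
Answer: 0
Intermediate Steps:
q = 0 (q = 6*0 = 0)
N(E) = 4*E**2 (N(E) = (2*E)*(2*E) = 4*E**2)
C = 1089/8 (C = -4 + (4*6**2 - 1*(-977))/8 = -4 + (4*36 + 977)/8 = -4 + (144 + 977)/8 = -4 + (1/8)*1121 = -4 + 1121/8 = 1089/8 ≈ 136.13)
C*q = (1089/8)*0 = 0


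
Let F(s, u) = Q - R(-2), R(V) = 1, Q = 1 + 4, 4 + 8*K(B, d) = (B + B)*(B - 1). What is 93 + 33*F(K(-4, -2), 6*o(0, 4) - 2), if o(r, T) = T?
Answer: 225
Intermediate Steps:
K(B, d) = -½ + B*(-1 + B)/4 (K(B, d) = -½ + ((B + B)*(B - 1))/8 = -½ + ((2*B)*(-1 + B))/8 = -½ + (2*B*(-1 + B))/8 = -½ + B*(-1 + B)/4)
Q = 5
F(s, u) = 4 (F(s, u) = 5 - 1*1 = 5 - 1 = 4)
93 + 33*F(K(-4, -2), 6*o(0, 4) - 2) = 93 + 33*4 = 93 + 132 = 225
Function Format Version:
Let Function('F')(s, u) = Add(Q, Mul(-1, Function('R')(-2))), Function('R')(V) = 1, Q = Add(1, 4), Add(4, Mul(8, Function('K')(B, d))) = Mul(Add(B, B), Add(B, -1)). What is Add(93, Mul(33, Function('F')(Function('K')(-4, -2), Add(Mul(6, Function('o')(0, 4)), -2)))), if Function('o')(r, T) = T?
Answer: 225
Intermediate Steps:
Function('K')(B, d) = Add(Rational(-1, 2), Mul(Rational(1, 4), B, Add(-1, B))) (Function('K')(B, d) = Add(Rational(-1, 2), Mul(Rational(1, 8), Mul(Add(B, B), Add(B, -1)))) = Add(Rational(-1, 2), Mul(Rational(1, 8), Mul(Mul(2, B), Add(-1, B)))) = Add(Rational(-1, 2), Mul(Rational(1, 8), Mul(2, B, Add(-1, B)))) = Add(Rational(-1, 2), Mul(Rational(1, 4), B, Add(-1, B))))
Q = 5
Function('F')(s, u) = 4 (Function('F')(s, u) = Add(5, Mul(-1, 1)) = Add(5, -1) = 4)
Add(93, Mul(33, Function('F')(Function('K')(-4, -2), Add(Mul(6, Function('o')(0, 4)), -2)))) = Add(93, Mul(33, 4)) = Add(93, 132) = 225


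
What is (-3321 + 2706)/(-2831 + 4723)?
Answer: -615/1892 ≈ -0.32505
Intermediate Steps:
(-3321 + 2706)/(-2831 + 4723) = -615/1892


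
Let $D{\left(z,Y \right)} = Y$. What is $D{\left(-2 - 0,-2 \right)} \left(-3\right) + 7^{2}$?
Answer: $55$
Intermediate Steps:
$D{\left(-2 - 0,-2 \right)} \left(-3\right) + 7^{2} = \left(-2\right) \left(-3\right) + 7^{2} = 6 + 49 = 55$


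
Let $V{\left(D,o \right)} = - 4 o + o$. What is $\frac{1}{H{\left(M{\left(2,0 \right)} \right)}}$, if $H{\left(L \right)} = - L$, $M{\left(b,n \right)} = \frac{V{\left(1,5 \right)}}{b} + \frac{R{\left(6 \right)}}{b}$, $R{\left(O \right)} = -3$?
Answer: $\frac{1}{9} \approx 0.11111$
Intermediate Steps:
$V{\left(D,o \right)} = - 3 o$
$M{\left(b,n \right)} = - \frac{18}{b}$ ($M{\left(b,n \right)} = \frac{\left(-3\right) 5}{b} - \frac{3}{b} = - \frac{15}{b} - \frac{3}{b} = - \frac{18}{b}$)
$\frac{1}{H{\left(M{\left(2,0 \right)} \right)}} = \frac{1}{\left(-1\right) \left(- \frac{18}{2}\right)} = \frac{1}{\left(-1\right) \left(\left(-18\right) \frac{1}{2}\right)} = \frac{1}{\left(-1\right) \left(-9\right)} = \frac{1}{9}$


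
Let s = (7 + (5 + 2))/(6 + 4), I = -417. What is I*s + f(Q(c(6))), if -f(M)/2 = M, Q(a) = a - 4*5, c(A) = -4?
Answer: -2679/5 ≈ -535.80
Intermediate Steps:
Q(a) = -20 + a (Q(a) = a - 20 = -20 + a)
f(M) = -2*M
s = 7/5 (s = (7 + 7)/10 = 14*(⅒) = 7/5 ≈ 1.4000)
I*s + f(Q(c(6))) = -417*7/5 - 2*(-20 - 4) = -2919/5 - 2*(-24) = -2919/5 + 48 = -2679/5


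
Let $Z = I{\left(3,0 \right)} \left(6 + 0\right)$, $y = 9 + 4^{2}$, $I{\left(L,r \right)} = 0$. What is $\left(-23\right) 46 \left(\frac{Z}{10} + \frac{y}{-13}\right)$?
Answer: $\frac{26450}{13} \approx 2034.6$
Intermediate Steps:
$y = 25$ ($y = 9 + 16 = 25$)
$Z = 0$ ($Z = 0 \left(6 + 0\right) = 0 \cdot 6 = 0$)
$\left(-23\right) 46 \left(\frac{Z}{10} + \frac{y}{-13}\right) = \left(-23\right) 46 \left(\frac{0}{10} + \frac{25}{-13}\right) = - 1058 \left(0 \cdot \frac{1}{10} + 25 \left(- \frac{1}{13}\right)\right) = - 1058 \left(0 - \frac{25}{13}\right) = \left(-1058\right) \left(- \frac{25}{13}\right) = \frac{26450}{13}$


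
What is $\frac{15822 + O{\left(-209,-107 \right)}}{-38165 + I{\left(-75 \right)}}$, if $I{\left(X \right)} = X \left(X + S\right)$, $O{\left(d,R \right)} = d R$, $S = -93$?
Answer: $- \frac{7637}{5113} \approx -1.4936$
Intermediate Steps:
$O{\left(d,R \right)} = R d$
$I{\left(X \right)} = X \left(-93 + X\right)$ ($I{\left(X \right)} = X \left(X - 93\right) = X \left(-93 + X\right)$)
$\frac{15822 + O{\left(-209,-107 \right)}}{-38165 + I{\left(-75 \right)}} = \frac{15822 - -22363}{-38165 - 75 \left(-93 - 75\right)} = \frac{15822 + 22363}{-38165 - -12600} = \frac{38185}{-38165 + 12600} = \frac{38185}{-25565} = 38185 \left(- \frac{1}{25565}\right) = - \frac{7637}{5113}$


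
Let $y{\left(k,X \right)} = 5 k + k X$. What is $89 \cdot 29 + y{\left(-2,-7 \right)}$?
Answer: $2585$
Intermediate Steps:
$y{\left(k,X \right)} = 5 k + X k$
$89 \cdot 29 + y{\left(-2,-7 \right)} = 89 \cdot 29 - 2 \left(5 - 7\right) = 2581 - -4 = 2581 + 4 = 2585$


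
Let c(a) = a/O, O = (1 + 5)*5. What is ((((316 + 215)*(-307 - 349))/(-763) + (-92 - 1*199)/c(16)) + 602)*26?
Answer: 40700413/3052 ≈ 13336.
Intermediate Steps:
O = 30 (O = 6*5 = 30)
c(a) = a/30
((((316 + 215)*(-307 - 349))/(-763) + (-92 - 1*199)/c(16)) + 602)*26 = ((((316 + 215)*(-307 - 349))/(-763) + (-92 - 1*199)/(((1/30)*16))) + 602)*26 = (((531*(-656))*(-1/763) + (-92 - 199)/(8/15)) + 602)*26 = ((-348336*(-1/763) - 291*15/8) + 602)*26 = ((348336/763 - 4365/8) + 602)*26 = (-543807/6104 + 602)*26 = (3130801/6104)*26 = 40700413/3052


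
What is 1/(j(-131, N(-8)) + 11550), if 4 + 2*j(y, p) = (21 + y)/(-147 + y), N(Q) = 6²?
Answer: 278/3210399 ≈ 8.6594e-5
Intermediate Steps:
N(Q) = 36
j(y, p) = -2 + (21 + y)/(2*(-147 + y)) (j(y, p) = -2 + ((21 + y)/(-147 + y))/2 = -2 + (21 + y)/(2*(-147 + y)))
1/(j(-131, N(-8)) + 11550) = 1/(3*(203 - 1*(-131))/(2*(-147 - 131)) + 11550) = 1/((3/2)*(203 + 131)/(-278) + 11550) = 1/((3/2)*(-1/278)*334 + 11550) = 1/(-501/278 + 11550) = 1/(3210399/278) = 278/3210399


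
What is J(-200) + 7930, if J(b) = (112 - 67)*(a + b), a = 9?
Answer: -665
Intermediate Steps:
J(b) = 405 + 45*b (J(b) = (112 - 67)*(9 + b) = 45*(9 + b) = 405 + 45*b)
J(-200) + 7930 = (405 + 45*(-200)) + 7930 = (405 - 9000) + 7930 = -8595 + 7930 = -665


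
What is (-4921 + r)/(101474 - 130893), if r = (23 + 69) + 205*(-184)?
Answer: 3273/2263 ≈ 1.4463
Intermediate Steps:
r = -37628 (r = 92 - 37720 = -37628)
(-4921 + r)/(101474 - 130893) = (-4921 - 37628)/(101474 - 130893) = -42549/(-29419) = -42549*(-1/29419) = 3273/2263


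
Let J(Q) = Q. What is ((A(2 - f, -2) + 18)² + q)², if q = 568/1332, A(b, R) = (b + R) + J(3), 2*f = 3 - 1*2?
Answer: 313982036281/1774224 ≈ 1.7697e+5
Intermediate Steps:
f = ½ (f = (3 - 1*2)/2 = (3 - 2)/2 = (½)*1 = ½ ≈ 0.50000)
A(b, R) = 3 + R + b (A(b, R) = (b + R) + 3 = (R + b) + 3 = 3 + R + b)
q = 142/333 (q = 568*(1/1332) = 142/333 ≈ 0.42643)
((A(2 - f, -2) + 18)² + q)² = (((3 - 2 + (2 - 1*½)) + 18)² + 142/333)² = (((3 - 2 + (2 - ½)) + 18)² + 142/333)² = (((3 - 2 + 3/2) + 18)² + 142/333)² = ((5/2 + 18)² + 142/333)² = ((41/2)² + 142/333)² = (1681/4 + 142/333)² = (560341/1332)² = 313982036281/1774224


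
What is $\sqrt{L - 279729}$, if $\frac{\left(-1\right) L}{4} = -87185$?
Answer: $\sqrt{69011} \approx 262.7$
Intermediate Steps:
$L = 348740$ ($L = \left(-4\right) \left(-87185\right) = 348740$)
$\sqrt{L - 279729} = \sqrt{348740 - 279729} = \sqrt{69011}$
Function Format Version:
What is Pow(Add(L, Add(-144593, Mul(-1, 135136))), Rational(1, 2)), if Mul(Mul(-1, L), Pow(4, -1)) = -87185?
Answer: Pow(69011, Rational(1, 2)) ≈ 262.70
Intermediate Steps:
L = 348740 (L = Mul(-4, -87185) = 348740)
Pow(Add(L, Add(-144593, Mul(-1, 135136))), Rational(1, 2)) = Pow(Add(348740, Add(-144593, Mul(-1, 135136))), Rational(1, 2)) = Pow(Add(348740, Add(-144593, -135136)), Rational(1, 2)) = Pow(Add(348740, -279729), Rational(1, 2)) = Pow(69011, Rational(1, 2))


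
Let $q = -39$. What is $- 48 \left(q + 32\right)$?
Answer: $336$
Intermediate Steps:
$- 48 \left(q + 32\right) = - 48 \left(-39 + 32\right) = \left(-48\right) \left(-7\right) = 336$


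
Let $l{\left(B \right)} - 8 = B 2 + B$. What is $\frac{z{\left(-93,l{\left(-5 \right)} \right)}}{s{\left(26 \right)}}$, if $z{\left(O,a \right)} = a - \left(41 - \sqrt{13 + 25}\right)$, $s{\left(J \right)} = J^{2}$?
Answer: $- \frac{12}{169} + \frac{\sqrt{38}}{676} \approx -0.061887$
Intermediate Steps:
$l{\left(B \right)} = 8 + 3 B$ ($l{\left(B \right)} = 8 + \left(B 2 + B\right) = 8 + \left(2 B + B\right) = 8 + 3 B$)
$z{\left(O,a \right)} = -41 + a + \sqrt{38}$ ($z{\left(O,a \right)} = a - \left(41 - \sqrt{38}\right) = -41 + a + \sqrt{38}$)
$\frac{z{\left(-93,l{\left(-5 \right)} \right)}}{s{\left(26 \right)}} = \frac{-41 + \left(8 + 3 \left(-5\right)\right) + \sqrt{38}}{26^{2}} = \frac{-41 + \left(8 - 15\right) + \sqrt{38}}{676} = \left(-41 - 7 + \sqrt{38}\right) \frac{1}{676} = \left(-48 + \sqrt{38}\right) \frac{1}{676} = - \frac{12}{169} + \frac{\sqrt{38}}{676}$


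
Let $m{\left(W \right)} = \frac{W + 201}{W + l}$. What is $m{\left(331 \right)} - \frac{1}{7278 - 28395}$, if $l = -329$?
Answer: $\frac{5617123}{21117} \approx 266.0$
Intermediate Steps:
$m{\left(W \right)} = \frac{201 + W}{-329 + W}$ ($m{\left(W \right)} = \frac{W + 201}{W - 329} = \frac{201 + W}{-329 + W}$)
$m{\left(331 \right)} - \frac{1}{7278 - 28395} = \frac{201 + 331}{-329 + 331} - \frac{1}{7278 - 28395} = \frac{1}{2} \cdot 532 - \frac{1}{-21117} = \frac{1}{2} \cdot 532 - - \frac{1}{21117} = 266 + \frac{1}{21117} = \frac{5617123}{21117}$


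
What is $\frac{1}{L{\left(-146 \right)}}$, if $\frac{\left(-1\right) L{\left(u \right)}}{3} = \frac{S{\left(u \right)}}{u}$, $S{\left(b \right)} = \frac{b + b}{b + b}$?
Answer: $\frac{146}{3} \approx 48.667$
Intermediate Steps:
$S{\left(b \right)} = 1$ ($S{\left(b \right)} = \frac{2 b}{2 b} = 2 b \frac{1}{2 b} = 1$)
$L{\left(u \right)} = - \frac{3}{u}$ ($L{\left(u \right)} = - 3 \cdot 1 \frac{1}{u} = - \frac{3}{u}$)
$\frac{1}{L{\left(-146 \right)}} = \frac{1}{\left(-3\right) \frac{1}{-146}} = \frac{1}{\left(-3\right) \left(- \frac{1}{146}\right)} = \frac{1}{\frac{3}{146}} = \frac{146}{3}$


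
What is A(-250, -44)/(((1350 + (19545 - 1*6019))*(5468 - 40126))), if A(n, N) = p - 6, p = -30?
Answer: 9/128893102 ≈ 6.9825e-8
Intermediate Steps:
A(n, N) = -36 (A(n, N) = -30 - 6 = -36)
A(-250, -44)/(((1350 + (19545 - 1*6019))*(5468 - 40126))) = -36*1/((1350 + (19545 - 1*6019))*(5468 - 40126)) = -36*(-1/(34658*(1350 + (19545 - 6019)))) = -36*(-1/(34658*(1350 + 13526))) = -36/(14876*(-34658)) = -36/(-515572408) = -36*(-1/515572408) = 9/128893102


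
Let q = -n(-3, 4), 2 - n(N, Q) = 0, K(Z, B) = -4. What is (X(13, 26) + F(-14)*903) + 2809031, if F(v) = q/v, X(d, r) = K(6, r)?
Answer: 2809156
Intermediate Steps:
X(d, r) = -4
n(N, Q) = 2 (n(N, Q) = 2 - 1*0 = 2 + 0 = 2)
q = -2 (q = -1*2 = -2)
F(v) = -2/v
(X(13, 26) + F(-14)*903) + 2809031 = (-4 - 2/(-14)*903) + 2809031 = (-4 - 2*(-1/14)*903) + 2809031 = (-4 + (1/7)*903) + 2809031 = (-4 + 129) + 2809031 = 125 + 2809031 = 2809156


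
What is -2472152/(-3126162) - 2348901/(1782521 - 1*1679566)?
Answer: -3544262319401/160927004355 ≈ -22.024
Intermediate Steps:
-2472152/(-3126162) - 2348901/(1782521 - 1*1679566) = -2472152*(-1/3126162) - 2348901/(1782521 - 1679566) = 1236076/1563081 - 2348901/102955 = -3544262319401/160927004355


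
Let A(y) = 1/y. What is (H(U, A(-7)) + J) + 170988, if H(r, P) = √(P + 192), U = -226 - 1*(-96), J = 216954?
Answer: 387942 + √9401/7 ≈ 3.8796e+5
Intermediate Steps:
U = -130 (U = -226 + 96 = -130)
H(r, P) = √(192 + P)
(H(U, A(-7)) + J) + 170988 = (√(192 + 1/(-7)) + 216954) + 170988 = (√(192 - ⅐) + 216954) + 170988 = (√(1343/7) + 216954) + 170988 = (√9401/7 + 216954) + 170988 = (216954 + √9401/7) + 170988 = 387942 + √9401/7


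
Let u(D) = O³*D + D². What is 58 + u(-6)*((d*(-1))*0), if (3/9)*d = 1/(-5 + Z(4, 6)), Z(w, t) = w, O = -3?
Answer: 58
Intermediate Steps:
d = -3 (d = 3/(-5 + 4) = 3/(-1) = 3*(-1) = -3)
u(D) = D² - 27*D (u(D) = (-3)³*D + D² = -27*D + D² = D² - 27*D)
58 + u(-6)*((d*(-1))*0) = 58 + (-6*(-27 - 6))*(-3*(-1)*0) = 58 + (-6*(-33))*(3*0) = 58 + 198*0 = 58 + 0 = 58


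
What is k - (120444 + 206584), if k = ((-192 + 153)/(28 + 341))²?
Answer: -4947606443/15129 ≈ -3.2703e+5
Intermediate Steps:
k = 169/15129 (k = (-39/369)² = (-39*1/369)² = (-13/123)² = 169/15129 ≈ 0.011171)
k - (120444 + 206584) = 169/15129 - (120444 + 206584) = 169/15129 - 1*327028 = 169/15129 - 327028 = -4947606443/15129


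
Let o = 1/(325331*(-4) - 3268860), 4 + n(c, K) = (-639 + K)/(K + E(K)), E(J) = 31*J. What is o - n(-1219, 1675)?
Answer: 15236135709/3827529100 ≈ 3.9807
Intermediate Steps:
n(c, K) = -4 + (-639 + K)/(32*K) (n(c, K) = -4 + (-639 + K)/(K + 31*K) = -4 + (-639 + K)/((32*K)) = -4 + (-639 + K)*(1/(32*K)) = -4 + (-639 + K)/(32*K))
o = -1/4570184 (o = 1/(-1301324 - 3268860) = 1/(-4570184) = -1/4570184 ≈ -2.1881e-7)
o - n(-1219, 1675) = -1/4570184 - (-639 - 127*1675)/(32*1675) = -1/4570184 - (-639 - 212725)/(32*1675) = -1/4570184 - (-213364)/(32*1675) = -1/4570184 - 1*(-53341/13400) = -1/4570184 + 53341/13400 = 15236135709/3827529100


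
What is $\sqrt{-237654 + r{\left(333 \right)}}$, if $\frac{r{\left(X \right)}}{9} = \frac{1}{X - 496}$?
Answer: $\frac{3 i \sqrt{701581177}}{163} \approx 487.5 i$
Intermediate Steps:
$r{\left(X \right)} = \frac{9}{-496 + X}$ ($r{\left(X \right)} = \frac{9}{X - 496} = \frac{9}{-496 + X}$)
$\sqrt{-237654 + r{\left(333 \right)}} = \sqrt{-237654 + \frac{9}{-496 + 333}} = \sqrt{-237654 + \frac{9}{-163}} = \sqrt{-237654 + 9 \left(- \frac{1}{163}\right)} = \sqrt{-237654 - \frac{9}{163}} = \sqrt{- \frac{38737611}{163}} = \frac{3 i \sqrt{701581177}}{163}$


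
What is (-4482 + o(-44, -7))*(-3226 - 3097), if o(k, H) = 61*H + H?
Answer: 31083868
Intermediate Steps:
o(k, H) = 62*H
(-4482 + o(-44, -7))*(-3226 - 3097) = (-4482 + 62*(-7))*(-3226 - 3097) = (-4482 - 434)*(-6323) = -4916*(-6323) = 31083868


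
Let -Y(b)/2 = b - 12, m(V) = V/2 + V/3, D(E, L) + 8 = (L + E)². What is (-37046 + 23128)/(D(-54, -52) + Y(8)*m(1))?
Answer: -20877/16852 ≈ -1.2388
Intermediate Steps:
D(E, L) = -8 + (E + L)² (D(E, L) = -8 + (L + E)² = -8 + (E + L)²)
m(V) = 5*V/6 (m(V) = V*(½) + V*(⅓) = V/2 + V/3 = 5*V/6)
Y(b) = 24 - 2*b (Y(b) = -2*(b - 12) = -2*(-12 + b) = 24 - 2*b)
(-37046 + 23128)/(D(-54, -52) + Y(8)*m(1)) = (-37046 + 23128)/((-8 + (-54 - 52)²) + (24 - 2*8)*((⅚)*1)) = -13918/((-8 + (-106)²) + (24 - 16)*(⅚)) = -13918/((-8 + 11236) + 8*(⅚)) = -13918/(11228 + 20/3) = -13918/33704/3 = -13918*3/33704 = -20877/16852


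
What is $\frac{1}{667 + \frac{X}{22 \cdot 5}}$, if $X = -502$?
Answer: $\frac{55}{36434} \approx 0.0015096$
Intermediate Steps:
$\frac{1}{667 + \frac{X}{22 \cdot 5}} = \frac{1}{667 - \frac{502}{22 \cdot 5}} = \frac{1}{667 - \frac{502}{110}} = \frac{1}{667 - \frac{251}{55}} = \frac{1}{\frac{36434}{55}} = \frac{55}{36434}$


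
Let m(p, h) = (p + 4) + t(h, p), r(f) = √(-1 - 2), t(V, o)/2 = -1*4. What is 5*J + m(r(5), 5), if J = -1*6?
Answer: -34 + I*√3 ≈ -34.0 + 1.732*I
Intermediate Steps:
t(V, o) = -8 (t(V, o) = 2*(-1*4) = 2*(-4) = -8)
r(f) = I*√3 (r(f) = √(-3) = I*√3)
m(p, h) = -4 + p (m(p, h) = (p + 4) - 8 = (4 + p) - 8 = -4 + p)
J = -6
5*J + m(r(5), 5) = 5*(-6) + (-4 + I*√3) = -30 + (-4 + I*√3) = -34 + I*√3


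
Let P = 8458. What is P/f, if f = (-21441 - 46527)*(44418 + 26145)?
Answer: -4229/2398012992 ≈ -1.7635e-6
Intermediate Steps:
f = -4796025984 (f = -67968*70563 = -4796025984)
P/f = 8458/(-4796025984) = 8458*(-1/4796025984) = -4229/2398012992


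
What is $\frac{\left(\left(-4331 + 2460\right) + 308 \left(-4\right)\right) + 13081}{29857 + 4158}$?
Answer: $\frac{9978}{34015} \approx 0.29334$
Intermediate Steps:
$\frac{\left(\left(-4331 + 2460\right) + 308 \left(-4\right)\right) + 13081}{29857 + 4158} = \frac{\left(-1871 - 1232\right) + 13081}{34015} = \left(-3103 + 13081\right) \frac{1}{34015} = 9978 \cdot \frac{1}{34015} = \frac{9978}{34015}$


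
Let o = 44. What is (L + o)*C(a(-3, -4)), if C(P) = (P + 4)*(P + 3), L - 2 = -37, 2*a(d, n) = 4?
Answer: 270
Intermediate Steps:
a(d, n) = 2 (a(d, n) = (½)*4 = 2)
L = -35 (L = 2 - 37 = -35)
C(P) = (3 + P)*(4 + P) (C(P) = (4 + P)*(3 + P) = (3 + P)*(4 + P))
(L + o)*C(a(-3, -4)) = (-35 + 44)*(12 + 2² + 7*2) = 9*(12 + 4 + 14) = 9*30 = 270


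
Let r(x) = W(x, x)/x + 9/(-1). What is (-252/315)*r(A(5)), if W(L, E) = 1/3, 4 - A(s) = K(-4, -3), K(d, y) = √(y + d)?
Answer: 2468/345 - 4*I*√7/345 ≈ 7.1536 - 0.030675*I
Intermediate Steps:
K(d, y) = √(d + y)
A(s) = 4 - I*√7 (A(s) = 4 - √(-4 - 3) = 4 - √(-7) = 4 - I*√7)
W(L, E) = ⅓
r(x) = -9 + 1/(3*x) (r(x) = 1/(3*x) + 9/(-1) = 1/(3*x) + 9*(-1) = 1/(3*x) - 9 = -9 + 1/(3*x))
(-252/315)*r(A(5)) = (-252/315)*(-9 + 1/(3*(4 - I*√7))) = (-252*1/315)*(-9 + 1/(3*(4 - I*√7))) = -4*(-9 + 1/(3*(4 - I*√7)))/5 = 36/5 - 4/(15*(4 - I*√7))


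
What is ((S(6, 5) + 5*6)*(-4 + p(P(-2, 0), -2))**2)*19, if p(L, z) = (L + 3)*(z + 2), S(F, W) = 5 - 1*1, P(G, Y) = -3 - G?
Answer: 10336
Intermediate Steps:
S(F, W) = 4 (S(F, W) = 5 - 1 = 4)
p(L, z) = (2 + z)*(3 + L) (p(L, z) = (3 + L)*(2 + z) = (2 + z)*(3 + L))
((S(6, 5) + 5*6)*(-4 + p(P(-2, 0), -2))**2)*19 = ((4 + 5*6)*(-4 + (6 + 2*(-3 - 1*(-2)) + 3*(-2) + (-3 - 1*(-2))*(-2)))**2)*19 = ((4 + 30)*(-4 + (6 + 2*(-3 + 2) - 6 + (-3 + 2)*(-2)))**2)*19 = (34*(-4 + (6 + 2*(-1) - 6 - 1*(-2)))**2)*19 = (34*(-4 + (6 - 2 - 6 + 2))**2)*19 = (34*(-4 + 0)**2)*19 = (34*(-4)**2)*19 = (34*16)*19 = 544*19 = 10336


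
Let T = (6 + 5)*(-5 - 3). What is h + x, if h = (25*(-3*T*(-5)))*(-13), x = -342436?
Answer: 86564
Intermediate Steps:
T = -88 (T = 11*(-8) = -88)
h = 429000 (h = (25*(-3*(-88)*(-5)))*(-13) = (25*(264*(-5)))*(-13) = (25*(-1320))*(-13) = -33000*(-13) = 429000)
h + x = 429000 - 342436 = 86564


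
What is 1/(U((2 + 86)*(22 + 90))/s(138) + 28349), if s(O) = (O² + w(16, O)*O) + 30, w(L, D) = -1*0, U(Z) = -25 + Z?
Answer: 6358/180246219 ≈ 3.5274e-5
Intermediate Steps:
w(L, D) = 0
s(O) = 30 + O² (s(O) = (O² + 0*O) + 30 = (O² + 0) + 30 = O² + 30 = 30 + O²)
1/(U((2 + 86)*(22 + 90))/s(138) + 28349) = 1/((-25 + (2 + 86)*(22 + 90))/(30 + 138²) + 28349) = 1/((-25 + 88*112)/(30 + 19044) + 28349) = 1/((-25 + 9856)/19074 + 28349) = 1/(9831*(1/19074) + 28349) = 1/(3277/6358 + 28349) = 1/(180246219/6358) = 6358/180246219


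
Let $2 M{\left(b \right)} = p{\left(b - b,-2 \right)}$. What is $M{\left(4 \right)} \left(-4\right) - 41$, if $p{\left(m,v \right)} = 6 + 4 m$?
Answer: $-53$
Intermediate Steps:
$M{\left(b \right)} = 3$ ($M{\left(b \right)} = \frac{6 + 4 \left(b - b\right)}{2} = \frac{6 + 4 \cdot 0}{2} = \frac{6 + 0}{2} = \frac{1}{2} \cdot 6 = 3$)
$M{\left(4 \right)} \left(-4\right) - 41 = 3 \left(-4\right) - 41 = -12 - 41 = -53$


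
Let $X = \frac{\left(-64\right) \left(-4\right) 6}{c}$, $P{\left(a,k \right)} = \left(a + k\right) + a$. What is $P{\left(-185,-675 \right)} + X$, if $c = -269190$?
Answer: $- \frac{46884181}{44865} \approx -1045.0$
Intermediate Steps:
$P{\left(a,k \right)} = k + 2 a$
$X = - \frac{256}{44865}$ ($X = \frac{\left(-64\right) \left(-4\right) 6}{-269190} = 256 \cdot 6 \left(- \frac{1}{269190}\right) = 1536 \left(- \frac{1}{269190}\right) = - \frac{256}{44865} \approx -0.005706$)
$P{\left(-185,-675 \right)} + X = \left(-675 + 2 \left(-185\right)\right) - \frac{256}{44865} = \left(-675 - 370\right) - \frac{256}{44865} = -1045 - \frac{256}{44865} = - \frac{46884181}{44865}$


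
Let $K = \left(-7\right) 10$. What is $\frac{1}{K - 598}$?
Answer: $- \frac{1}{668} \approx -0.001497$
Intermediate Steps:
$K = -70$
$\frac{1}{K - 598} = \frac{1}{-70 - 598} = \frac{1}{-668} = - \frac{1}{668}$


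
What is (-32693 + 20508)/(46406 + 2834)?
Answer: -2437/9848 ≈ -0.24746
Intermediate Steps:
(-32693 + 20508)/(46406 + 2834) = -12185/49240 = -12185*1/49240 = -2437/9848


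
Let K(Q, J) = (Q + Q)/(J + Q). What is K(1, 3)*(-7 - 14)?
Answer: -21/2 ≈ -10.500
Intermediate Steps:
K(Q, J) = 2*Q/(J + Q) (K(Q, J) = (2*Q)/(J + Q) = 2*Q/(J + Q))
K(1, 3)*(-7 - 14) = (2*1/(3 + 1))*(-7 - 14) = (2*1/4)*(-21) = (2*1*(¼))*(-21) = (½)*(-21) = -21/2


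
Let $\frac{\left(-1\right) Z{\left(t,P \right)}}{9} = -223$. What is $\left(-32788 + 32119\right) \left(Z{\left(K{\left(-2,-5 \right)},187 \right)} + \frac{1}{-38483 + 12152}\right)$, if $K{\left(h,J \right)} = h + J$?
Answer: $- \frac{11784728468}{8777} \approx -1.3427 \cdot 10^{6}$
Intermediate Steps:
$K{\left(h,J \right)} = J + h$
$Z{\left(t,P \right)} = 2007$ ($Z{\left(t,P \right)} = \left(-9\right) \left(-223\right) = 2007$)
$\left(-32788 + 32119\right) \left(Z{\left(K{\left(-2,-5 \right)},187 \right)} + \frac{1}{-38483 + 12152}\right) = \left(-32788 + 32119\right) \left(2007 + \frac{1}{-38483 + 12152}\right) = - 669 \left(2007 + \frac{1}{-26331}\right) = - 669 \left(2007 - \frac{1}{26331}\right) = \left(-669\right) \frac{52846316}{26331} = - \frac{11784728468}{8777}$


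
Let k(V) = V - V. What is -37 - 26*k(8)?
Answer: -37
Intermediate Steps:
k(V) = 0
-37 - 26*k(8) = -37 - 26*0 = -37 + 0 = -37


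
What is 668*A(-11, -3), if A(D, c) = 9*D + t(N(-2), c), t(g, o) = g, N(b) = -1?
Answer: -66800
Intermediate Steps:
A(D, c) = -1 + 9*D (A(D, c) = 9*D - 1 = -1 + 9*D)
668*A(-11, -3) = 668*(-1 + 9*(-11)) = 668*(-1 - 99) = 668*(-100) = -66800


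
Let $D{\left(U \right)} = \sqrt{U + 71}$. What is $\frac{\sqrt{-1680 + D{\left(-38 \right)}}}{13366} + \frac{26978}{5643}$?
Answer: $\frac{26978}{5643} + \frac{\sqrt{-1680 + \sqrt{33}}}{13366} \approx 4.7808 + 0.0030613 i$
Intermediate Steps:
$D{\left(U \right)} = \sqrt{71 + U}$
$\frac{\sqrt{-1680 + D{\left(-38 \right)}}}{13366} + \frac{26978}{5643} = \frac{\sqrt{-1680 + \sqrt{71 - 38}}}{13366} + \frac{26978}{5643} = \sqrt{-1680 + \sqrt{33}} \cdot \frac{1}{13366} + 26978 \cdot \frac{1}{5643} = \frac{\sqrt{-1680 + \sqrt{33}}}{13366} + \frac{26978}{5643} = \frac{26978}{5643} + \frac{\sqrt{-1680 + \sqrt{33}}}{13366}$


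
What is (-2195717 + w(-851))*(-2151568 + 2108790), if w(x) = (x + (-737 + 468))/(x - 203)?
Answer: 49500233266622/527 ≈ 9.3928e+10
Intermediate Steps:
w(x) = (-269 + x)/(-203 + x) (w(x) = (x - 269)/(-203 + x) = (-269 + x)/(-203 + x))
(-2195717 + w(-851))*(-2151568 + 2108790) = (-2195717 + (-269 - 851)/(-203 - 851))*(-2151568 + 2108790) = (-2195717 - 1120/(-1054))*(-42778) = (-2195717 - 1/1054*(-1120))*(-42778) = (-2195717 + 560/527)*(-42778) = -1157142299/527*(-42778) = 49500233266622/527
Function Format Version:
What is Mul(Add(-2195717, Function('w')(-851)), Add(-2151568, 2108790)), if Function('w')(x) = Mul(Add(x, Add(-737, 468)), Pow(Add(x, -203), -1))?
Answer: Rational(49500233266622, 527) ≈ 9.3928e+10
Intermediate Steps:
Function('w')(x) = Mul(Pow(Add(-203, x), -1), Add(-269, x)) (Function('w')(x) = Mul(Add(x, -269), Pow(Add(-203, x), -1)) = Mul(Add(-269, x), Pow(Add(-203, x), -1)) = Mul(Pow(Add(-203, x), -1), Add(-269, x)))
Mul(Add(-2195717, Function('w')(-851)), Add(-2151568, 2108790)) = Mul(Add(-2195717, Mul(Pow(Add(-203, -851), -1), Add(-269, -851))), Add(-2151568, 2108790)) = Mul(Add(-2195717, Mul(Pow(-1054, -1), -1120)), -42778) = Mul(Add(-2195717, Mul(Rational(-1, 1054), -1120)), -42778) = Mul(Add(-2195717, Rational(560, 527)), -42778) = Mul(Rational(-1157142299, 527), -42778) = Rational(49500233266622, 527)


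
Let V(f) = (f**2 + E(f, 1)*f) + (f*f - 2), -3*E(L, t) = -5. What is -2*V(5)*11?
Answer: -3718/3 ≈ -1239.3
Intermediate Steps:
E(L, t) = 5/3 (E(L, t) = -1/3*(-5) = 5/3)
V(f) = -2 + 2*f**2 + 5*f/3 (V(f) = (f**2 + 5*f/3) + (f*f - 2) = (f**2 + 5*f/3) + (f**2 - 2) = (f**2 + 5*f/3) + (-2 + f**2) = -2 + 2*f**2 + 5*f/3)
-2*V(5)*11 = -2*(-2 + 2*5**2 + (5/3)*5)*11 = -2*(-2 + 2*25 + 25/3)*11 = -2*(-2 + 50 + 25/3)*11 = -2*169/3*11 = -338/3*11 = -3718/3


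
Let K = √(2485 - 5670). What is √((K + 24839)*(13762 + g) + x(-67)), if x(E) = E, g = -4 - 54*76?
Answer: √(239795639 + 67578*I*√65) ≈ 15485.0 + 17.59*I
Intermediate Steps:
g = -4108 (g = -4 - 4104 = -4108)
K = 7*I*√65 (K = √(-3185) = 7*I*√65 ≈ 56.436*I)
√((K + 24839)*(13762 + g) + x(-67)) = √((7*I*√65 + 24839)*(13762 - 4108) - 67) = √((24839 + 7*I*√65)*9654 - 67) = √((239795706 + 67578*I*√65) - 67) = √(239795639 + 67578*I*√65)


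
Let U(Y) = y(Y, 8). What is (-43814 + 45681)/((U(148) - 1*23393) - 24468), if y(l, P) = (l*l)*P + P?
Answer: 1867/127379 ≈ 0.014657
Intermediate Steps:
y(l, P) = P + P*l² (y(l, P) = l²*P + P = P*l² + P = P + P*l²)
U(Y) = 8 + 8*Y² (U(Y) = 8*(1 + Y²) = 8 + 8*Y²)
(-43814 + 45681)/((U(148) - 1*23393) - 24468) = (-43814 + 45681)/(((8 + 8*148²) - 1*23393) - 24468) = 1867/(((8 + 8*21904) - 23393) - 24468) = 1867/(((8 + 175232) - 23393) - 24468) = 1867/((175240 - 23393) - 24468) = 1867/(151847 - 24468) = 1867/127379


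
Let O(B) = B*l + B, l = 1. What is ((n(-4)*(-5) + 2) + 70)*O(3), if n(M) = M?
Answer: 552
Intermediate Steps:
O(B) = 2*B (O(B) = B*1 + B = B + B = 2*B)
((n(-4)*(-5) + 2) + 70)*O(3) = ((-4*(-5) + 2) + 70)*(2*3) = ((20 + 2) + 70)*6 = (22 + 70)*6 = 92*6 = 552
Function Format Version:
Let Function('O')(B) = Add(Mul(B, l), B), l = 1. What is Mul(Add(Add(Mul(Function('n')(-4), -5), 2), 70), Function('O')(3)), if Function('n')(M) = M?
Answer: 552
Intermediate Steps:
Function('O')(B) = Mul(2, B) (Function('O')(B) = Add(Mul(B, 1), B) = Add(B, B) = Mul(2, B))
Mul(Add(Add(Mul(Function('n')(-4), -5), 2), 70), Function('O')(3)) = Mul(Add(Add(Mul(-4, -5), 2), 70), Mul(2, 3)) = Mul(Add(Add(20, 2), 70), 6) = Mul(Add(22, 70), 6) = Mul(92, 6) = 552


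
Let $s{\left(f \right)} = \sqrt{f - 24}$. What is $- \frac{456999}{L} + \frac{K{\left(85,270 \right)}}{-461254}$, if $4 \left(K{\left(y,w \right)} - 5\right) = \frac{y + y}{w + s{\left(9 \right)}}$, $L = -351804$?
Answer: $\frac{170775681712671}{131466556961996} + \frac{17 i \sqrt{15}}{13452934164} \approx 1.299 + 4.8942 \cdot 10^{-9} i$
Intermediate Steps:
$s{\left(f \right)} = \sqrt{-24 + f}$
$K{\left(y,w \right)} = 5 + \frac{y}{2 \left(w + i \sqrt{15}\right)}$ ($K{\left(y,w \right)} = 5 + \frac{\left(y + y\right) \frac{1}{w + \sqrt{-24 + 9}}}{4} = 5 + \frac{2 y \frac{1}{w + \sqrt{-15}}}{4} = 5 + \frac{2 y \frac{1}{w + i \sqrt{15}}}{4} = 5 + \frac{y}{2 \left(w + i \sqrt{15}\right)}$)
$- \frac{456999}{L} + \frac{K{\left(85,270 \right)}}{-461254} = - \frac{456999}{-351804} + \frac{\frac{1}{270 + i \sqrt{15}} \left(\frac{1}{2} \cdot 85 + 5 \cdot 270 + 5 i \sqrt{15}\right)}{-461254} = \left(-456999\right) \left(- \frac{1}{351804}\right) + \frac{\frac{85}{2} + 1350 + 5 i \sqrt{15}}{270 + i \sqrt{15}} \left(- \frac{1}{461254}\right) = \frac{152333}{117268} + \frac{\frac{2785}{2} + 5 i \sqrt{15}}{270 + i \sqrt{15}} \left(- \frac{1}{461254}\right) = \frac{152333}{117268} - \frac{\frac{2785}{2} + 5 i \sqrt{15}}{461254 \left(270 + i \sqrt{15}\right)}$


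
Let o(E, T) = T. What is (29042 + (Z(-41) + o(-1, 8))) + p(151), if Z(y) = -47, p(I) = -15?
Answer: 28988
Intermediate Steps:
(29042 + (Z(-41) + o(-1, 8))) + p(151) = (29042 + (-47 + 8)) - 15 = (29042 - 39) - 15 = 29003 - 15 = 28988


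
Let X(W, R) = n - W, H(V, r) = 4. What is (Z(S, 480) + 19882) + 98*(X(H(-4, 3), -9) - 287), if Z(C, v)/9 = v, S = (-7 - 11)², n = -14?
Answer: -5688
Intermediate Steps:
S = 324 (S = (-18)² = 324)
Z(C, v) = 9*v
X(W, R) = -14 - W
(Z(S, 480) + 19882) + 98*(X(H(-4, 3), -9) - 287) = (9*480 + 19882) + 98*((-14 - 1*4) - 287) = (4320 + 19882) + 98*((-14 - 4) - 287) = 24202 + 98*(-18 - 287) = 24202 + 98*(-305) = 24202 - 29890 = -5688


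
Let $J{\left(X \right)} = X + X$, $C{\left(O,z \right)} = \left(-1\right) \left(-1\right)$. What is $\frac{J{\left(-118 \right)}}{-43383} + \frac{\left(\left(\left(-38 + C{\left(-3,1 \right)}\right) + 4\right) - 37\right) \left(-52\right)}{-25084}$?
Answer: $- \frac{37998574}{272054793} \approx -0.13967$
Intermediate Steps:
$C{\left(O,z \right)} = 1$
$J{\left(X \right)} = 2 X$
$\frac{J{\left(-118 \right)}}{-43383} + \frac{\left(\left(\left(-38 + C{\left(-3,1 \right)}\right) + 4\right) - 37\right) \left(-52\right)}{-25084} = \frac{2 \left(-118\right)}{-43383} + \frac{\left(\left(\left(-38 + 1\right) + 4\right) - 37\right) \left(-52\right)}{-25084} = \left(-236\right) \left(- \frac{1}{43383}\right) + \left(\left(-37 + 4\right) - 37\right) \left(-52\right) \left(- \frac{1}{25084}\right) = \frac{236}{43383} + \left(-33 - 37\right) \left(-52\right) \left(- \frac{1}{25084}\right) = \frac{236}{43383} + \left(-70\right) \left(-52\right) \left(- \frac{1}{25084}\right) = \frac{236}{43383} + 3640 \left(- \frac{1}{25084}\right) = \frac{236}{43383} - \frac{910}{6271} = - \frac{37998574}{272054793}$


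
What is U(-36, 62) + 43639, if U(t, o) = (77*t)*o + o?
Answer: -128163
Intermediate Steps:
U(t, o) = o + 77*o*t (U(t, o) = 77*o*t + o = o + 77*o*t)
U(-36, 62) + 43639 = 62*(1 + 77*(-36)) + 43639 = 62*(1 - 2772) + 43639 = 62*(-2771) + 43639 = -171802 + 43639 = -128163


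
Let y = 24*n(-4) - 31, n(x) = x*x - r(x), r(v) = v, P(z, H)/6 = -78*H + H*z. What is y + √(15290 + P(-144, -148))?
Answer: 449 + √212426 ≈ 909.90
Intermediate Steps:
P(z, H) = -468*H + 6*H*z (P(z, H) = 6*(-78*H + H*z) = -468*H + 6*H*z)
n(x) = x² - x (n(x) = x*x - x = x² - x)
y = 449 (y = 24*(-4*(-1 - 4)) - 31 = 24*(-4*(-5)) - 31 = 24*20 - 31 = 480 - 31 = 449)
y + √(15290 + P(-144, -148)) = 449 + √(15290 + 6*(-148)*(-78 - 144)) = 449 + √(15290 + 6*(-148)*(-222)) = 449 + √(15290 + 197136) = 449 + √212426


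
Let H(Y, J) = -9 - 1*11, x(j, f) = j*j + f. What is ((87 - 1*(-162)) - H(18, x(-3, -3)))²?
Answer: 72361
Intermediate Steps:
x(j, f) = f + j² (x(j, f) = j² + f = f + j²)
H(Y, J) = -20 (H(Y, J) = -9 - 11 = -20)
((87 - 1*(-162)) - H(18, x(-3, -3)))² = ((87 - 1*(-162)) - 1*(-20))² = ((87 + 162) + 20)² = (249 + 20)² = 269² = 72361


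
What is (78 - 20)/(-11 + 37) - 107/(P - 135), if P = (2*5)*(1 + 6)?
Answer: 252/65 ≈ 3.8769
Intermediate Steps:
P = 70 (P = 10*7 = 70)
(78 - 20)/(-11 + 37) - 107/(P - 135) = (78 - 20)/(-11 + 37) - 107/(70 - 135) = 58/26 - 107/(-65) = 58*(1/26) - 1/65*(-107) = 29/13 + 107/65 = 252/65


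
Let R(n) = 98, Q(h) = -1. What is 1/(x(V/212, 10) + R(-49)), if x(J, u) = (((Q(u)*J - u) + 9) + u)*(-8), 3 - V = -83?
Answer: 53/1550 ≈ 0.034194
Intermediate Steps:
V = 86 (V = 3 - 1*(-83) = 3 + 83 = 86)
x(J, u) = -72 + 8*J (x(J, u) = (((-J - u) + 9) + u)*(-8) = ((9 - J - u) + u)*(-8) = (9 - J)*(-8) = -72 + 8*J)
1/(x(V/212, 10) + R(-49)) = 1/((-72 + 8*(86/212)) + 98) = 1/((-72 + 8*(86*(1/212))) + 98) = 1/((-72 + 8*(43/106)) + 98) = 1/((-72 + 172/53) + 98) = 1/(-3644/53 + 98) = 1/(1550/53) = 53/1550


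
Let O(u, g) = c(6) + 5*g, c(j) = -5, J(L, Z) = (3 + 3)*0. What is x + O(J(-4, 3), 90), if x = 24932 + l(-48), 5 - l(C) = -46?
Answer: 25428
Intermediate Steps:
l(C) = 51 (l(C) = 5 - 1*(-46) = 5 + 46 = 51)
J(L, Z) = 0 (J(L, Z) = 6*0 = 0)
O(u, g) = -5 + 5*g
x = 24983 (x = 24932 + 51 = 24983)
x + O(J(-4, 3), 90) = 24983 + (-5 + 5*90) = 24983 + (-5 + 450) = 24983 + 445 = 25428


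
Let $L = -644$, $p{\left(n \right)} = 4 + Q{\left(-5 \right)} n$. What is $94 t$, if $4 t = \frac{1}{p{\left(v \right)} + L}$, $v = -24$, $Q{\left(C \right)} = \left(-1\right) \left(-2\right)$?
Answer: $- \frac{47}{1376} \approx -0.034157$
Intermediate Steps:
$Q{\left(C \right)} = 2$
$p{\left(n \right)} = 4 + 2 n$
$t = - \frac{1}{2752}$ ($t = \frac{1}{4 \left(\left(4 + 2 \left(-24\right)\right) - 644\right)} = \frac{1}{4 \left(\left(4 - 48\right) - 644\right)} = \frac{1}{4 \left(-44 - 644\right)} = \frac{1}{4 \left(-688\right)} = \frac{1}{4} \left(- \frac{1}{688}\right) = - \frac{1}{2752} \approx -0.00036337$)
$94 t = 94 \left(- \frac{1}{2752}\right) = - \frac{47}{1376}$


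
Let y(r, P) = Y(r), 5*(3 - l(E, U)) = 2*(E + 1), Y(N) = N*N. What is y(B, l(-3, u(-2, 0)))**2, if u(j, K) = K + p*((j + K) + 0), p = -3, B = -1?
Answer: 1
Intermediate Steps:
Y(N) = N**2
u(j, K) = -3*j - 2*K (u(j, K) = K - 3*((j + K) + 0) = K - 3*((K + j) + 0) = K - 3*(K + j) = K + (-3*K - 3*j) = -3*j - 2*K)
l(E, U) = 13/5 - 2*E/5 (l(E, U) = 3 - 2*(E + 1)/5 = 3 - 2*(1 + E)/5 = 3 - (2 + 2*E)/5 = 3 + (-2/5 - 2*E/5) = 13/5 - 2*E/5)
y(r, P) = r**2
y(B, l(-3, u(-2, 0)))**2 = ((-1)**2)**2 = 1**2 = 1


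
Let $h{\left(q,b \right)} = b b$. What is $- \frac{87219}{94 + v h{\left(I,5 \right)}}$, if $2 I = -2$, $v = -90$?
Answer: $\frac{7929}{196} \approx 40.454$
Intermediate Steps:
$I = -1$ ($I = \frac{1}{2} \left(-2\right) = -1$)
$h{\left(q,b \right)} = b^{2}$
$- \frac{87219}{94 + v h{\left(I,5 \right)}} = - \frac{87219}{94 - 90 \cdot 5^{2}} = - \frac{87219}{94 - 2250} = - \frac{87219}{-2156} = \left(-87219\right) \left(- \frac{1}{2156}\right) = \frac{7929}{196}$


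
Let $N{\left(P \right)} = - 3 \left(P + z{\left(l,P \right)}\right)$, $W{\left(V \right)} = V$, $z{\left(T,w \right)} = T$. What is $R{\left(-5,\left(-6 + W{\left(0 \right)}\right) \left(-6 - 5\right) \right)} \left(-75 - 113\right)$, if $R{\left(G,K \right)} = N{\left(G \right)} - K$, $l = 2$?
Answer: $10716$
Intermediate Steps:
$N{\left(P \right)} = -6 - 3 P$ ($N{\left(P \right)} = - 3 \left(P + 2\right) = - 3 \left(2 + P\right) = -6 - 3 P$)
$R{\left(G,K \right)} = -6 - K - 3 G$ ($R{\left(G,K \right)} = \left(-6 - 3 G\right) - K = -6 - K - 3 G$)
$R{\left(-5,\left(-6 + W{\left(0 \right)}\right) \left(-6 - 5\right) \right)} \left(-75 - 113\right) = \left(-6 - \left(-6 + 0\right) \left(-6 - 5\right) - -15\right) \left(-75 - 113\right) = \left(-6 - \left(-6\right) \left(-11\right) + 15\right) \left(-188\right) = \left(-6 - 66 + 15\right) \left(-188\right) = \left(-57\right) \left(-188\right) = 10716$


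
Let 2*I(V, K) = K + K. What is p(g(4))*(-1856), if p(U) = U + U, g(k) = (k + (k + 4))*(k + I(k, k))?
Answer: -356352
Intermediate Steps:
I(V, K) = K (I(V, K) = (K + K)/2 = (2*K)/2 = K)
g(k) = 2*k*(4 + 2*k) (g(k) = (k + (k + 4))*(k + k) = (k + (4 + k))*(2*k) = (4 + 2*k)*(2*k) = 2*k*(4 + 2*k))
p(U) = 2*U
p(g(4))*(-1856) = (2*(4*4*(2 + 4)))*(-1856) = (2*(4*4*6))*(-1856) = (2*96)*(-1856) = 192*(-1856) = -356352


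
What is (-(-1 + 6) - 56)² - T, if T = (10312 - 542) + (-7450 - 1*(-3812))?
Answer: -2411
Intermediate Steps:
T = 6132 (T = 9770 + (-7450 + 3812) = 9770 - 3638 = 6132)
(-(-1 + 6) - 56)² - T = (-(-1 + 6) - 56)² - 1*6132 = (-1*5 - 56)² - 6132 = (-5 - 56)² - 6132 = (-61)² - 6132 = 3721 - 6132 = -2411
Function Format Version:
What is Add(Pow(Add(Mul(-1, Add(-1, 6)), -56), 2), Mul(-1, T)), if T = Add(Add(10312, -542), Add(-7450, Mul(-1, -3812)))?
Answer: -2411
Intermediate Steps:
T = 6132 (T = Add(9770, Add(-7450, 3812)) = Add(9770, -3638) = 6132)
Add(Pow(Add(Mul(-1, Add(-1, 6)), -56), 2), Mul(-1, T)) = Add(Pow(Add(Mul(-1, Add(-1, 6)), -56), 2), Mul(-1, 6132)) = Add(Pow(Add(Mul(-1, 5), -56), 2), -6132) = Add(Pow(Add(-5, -56), 2), -6132) = Add(Pow(-61, 2), -6132) = Add(3721, -6132) = -2411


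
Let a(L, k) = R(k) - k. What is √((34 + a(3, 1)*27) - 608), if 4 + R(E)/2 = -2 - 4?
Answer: I*√1141 ≈ 33.779*I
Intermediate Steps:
R(E) = -20 (R(E) = -8 + 2*(-2 - 4) = -8 + 2*(-6) = -8 - 12 = -20)
a(L, k) = -20 - k
√((34 + a(3, 1)*27) - 608) = √((34 + (-20 - 1*1)*27) - 608) = √((34 + (-20 - 1)*27) - 608) = √((34 - 21*27) - 608) = √((34 - 567) - 608) = √(-533 - 608) = √(-1141) = I*√1141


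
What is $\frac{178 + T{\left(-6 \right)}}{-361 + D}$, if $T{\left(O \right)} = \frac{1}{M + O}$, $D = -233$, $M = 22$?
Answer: $- \frac{259}{864} \approx -0.29977$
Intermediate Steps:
$T{\left(O \right)} = \frac{1}{22 + O}$
$\frac{178 + T{\left(-6 \right)}}{-361 + D} = \frac{178 + \frac{1}{22 - 6}}{-361 - 233} = \frac{178 + \frac{1}{16}}{-594} = \left(178 + \frac{1}{16}\right) \left(- \frac{1}{594}\right) = \frac{2849}{16} \left(- \frac{1}{594}\right) = - \frac{259}{864}$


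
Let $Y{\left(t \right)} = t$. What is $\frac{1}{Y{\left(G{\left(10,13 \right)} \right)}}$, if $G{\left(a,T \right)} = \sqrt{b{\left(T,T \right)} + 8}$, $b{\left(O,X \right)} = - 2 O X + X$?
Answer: $- \frac{i \sqrt{317}}{317} \approx - 0.056166 i$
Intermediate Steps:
$b{\left(O,X \right)} = X - 2 O X$ ($b{\left(O,X \right)} = - 2 O X + X = X - 2 O X$)
$G{\left(a,T \right)} = \sqrt{8 + T \left(1 - 2 T\right)}$ ($G{\left(a,T \right)} = \sqrt{T \left(1 - 2 T\right) + 8} = \sqrt{8 + T \left(1 - 2 T\right)}$)
$\frac{1}{Y{\left(G{\left(10,13 \right)} \right)}} = \frac{1}{\sqrt{8 - 13 \left(-1 + 2 \cdot 13\right)}} = \frac{1}{\sqrt{8 - 13 \left(-1 + 26\right)}} = \frac{1}{\sqrt{8 - 13 \cdot 25}} = \frac{1}{\sqrt{8 - 325}} = \frac{1}{\sqrt{-317}} = \frac{1}{i \sqrt{317}} = - \frac{i \sqrt{317}}{317}$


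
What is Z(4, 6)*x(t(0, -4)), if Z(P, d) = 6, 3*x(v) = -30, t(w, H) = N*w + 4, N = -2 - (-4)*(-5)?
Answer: -60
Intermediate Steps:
N = -22 (N = -2 - 1*20 = -2 - 20 = -22)
t(w, H) = 4 - 22*w (t(w, H) = -22*w + 4 = 4 - 22*w)
x(v) = -10 (x(v) = (1/3)*(-30) = -10)
Z(4, 6)*x(t(0, -4)) = 6*(-10) = -60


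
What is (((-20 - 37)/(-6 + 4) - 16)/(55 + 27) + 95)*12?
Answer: 46815/41 ≈ 1141.8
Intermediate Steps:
(((-20 - 37)/(-6 + 4) - 16)/(55 + 27) + 95)*12 = ((-57/(-2) - 16)/82 + 95)*12 = ((-57*(-½) - 16)*(1/82) + 95)*12 = ((57/2 - 16)*(1/82) + 95)*12 = ((25/2)*(1/82) + 95)*12 = (25/164 + 95)*12 = (15605/164)*12 = 46815/41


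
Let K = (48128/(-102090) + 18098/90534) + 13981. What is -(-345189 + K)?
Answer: 85034191377667/256739335 ≈ 3.3121e+5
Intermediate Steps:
K = 3589402931648/256739335 (K = (48128*(-1/102090) + 18098*(1/90534)) + 13981 = (-24064/51045 + 9049/45267) + 13981 = -69710987/256739335 + 13981 = 3589402931648/256739335 ≈ 13981.)
-(-345189 + K) = -(-345189 + 3589402931648/256739335) = -1*(-85034191377667/256739335) = 85034191377667/256739335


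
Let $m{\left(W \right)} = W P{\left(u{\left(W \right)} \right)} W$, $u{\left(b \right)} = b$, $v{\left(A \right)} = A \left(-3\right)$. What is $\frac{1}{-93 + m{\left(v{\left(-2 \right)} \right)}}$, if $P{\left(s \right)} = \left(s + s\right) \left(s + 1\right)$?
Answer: $\frac{1}{2931} \approx 0.00034118$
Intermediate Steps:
$v{\left(A \right)} = - 3 A$
$P{\left(s \right)} = 2 s \left(1 + s\right)$
$m{\left(W \right)} = 2 W^{3} \left(1 + W\right)$ ($m{\left(W \right)} = W 2 W \left(1 + W\right) W = 2 W^{2} \left(1 + W\right) W = 2 W^{3} \left(1 + W\right)$)
$\frac{1}{-93 + m{\left(v{\left(-2 \right)} \right)}} = \frac{1}{-93 + 2 \left(\left(-3\right) \left(-2\right)\right)^{3} \left(1 - -6\right)} = \frac{1}{-93 + 2 \cdot 6^{3} \left(1 + 6\right)} = \frac{1}{-93 + 2 \cdot 216 \cdot 7} = \frac{1}{-93 + 3024} = \frac{1}{2931}$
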